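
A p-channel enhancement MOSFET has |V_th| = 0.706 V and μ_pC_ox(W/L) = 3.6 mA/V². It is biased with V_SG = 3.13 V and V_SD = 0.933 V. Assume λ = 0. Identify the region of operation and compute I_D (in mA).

V_ov = V_SG − |V_th| = 3.13 − 0.706 = 2.42 V.
Since V_SD = 0.933 V < V_ov = 2.42 V, the device is in the triode region.
I_D = k_p [V_ov · V_SD − ½ V_SD²] = 3.6 × [2.42 × 0.933 − 0.5 × 0.933²] = 6.57 mA.

Triode; I_D = 6.57 mA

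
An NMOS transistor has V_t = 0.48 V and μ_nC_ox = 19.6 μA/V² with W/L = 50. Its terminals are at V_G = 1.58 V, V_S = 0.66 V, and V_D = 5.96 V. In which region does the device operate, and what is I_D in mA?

V_GS = V_G − V_S = 1.58 − 0.66 = 0.92 V; V_DS = V_D − V_S = 5.96 − 0.66 = 5.3 V.
k_n = μ_nC_ox · (W/L) = 0.98 mA/V².
V_ov = V_GS − V_t = 0.92 − 0.48 = 0.44 V.
Since V_DS = 5.3 V ≥ V_ov = 0.44 V, the device is in saturation.
I_D = ½ k_n V_ov² = 0.5 × 0.98 × 0.44² = 0.0949 mA.

Saturation; I_D = 0.0949 mA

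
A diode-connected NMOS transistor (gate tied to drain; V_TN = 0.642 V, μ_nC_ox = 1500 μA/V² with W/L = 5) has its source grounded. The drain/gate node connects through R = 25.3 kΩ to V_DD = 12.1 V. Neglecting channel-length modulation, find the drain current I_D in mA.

I_D = 0.439 mA

With gate tied to drain, V_GS = V_DS ≥ V_GS − V_TN, so the device is in saturation.
k_n = μ_nC_ox · (W/L) = 7.5 mA/V².
KCL at the drain: ½ k_n (V_GS − V_TN)² = (V_DD − V_GS)/R.
Let x = V_GS − 0.642. Then 94.9 x² + x − 11.46 = 0, giving x = 0.342 V (positive root), so V_GS = 0.984 V.
I_D = (V_DD − V_GS)/R = (12.1 − 0.984) / 25.3 = 0.439 mA.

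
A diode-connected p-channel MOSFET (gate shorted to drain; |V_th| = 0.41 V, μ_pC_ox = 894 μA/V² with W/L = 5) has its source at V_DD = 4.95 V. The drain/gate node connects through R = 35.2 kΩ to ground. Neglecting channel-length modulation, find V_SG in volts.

With gate tied to drain, V_SG = V_SD ≥ V_SG − |V_th|, so the device is in saturation.
k_p = μ_pC_ox · (W/L) = 4.47 mA/V².
KCL at the drain: ½ k_p (V_SG − |V_th|)² = (V_DD − V_SG)/R.
Let x = V_SG − 0.41. Then 78.7 x² + x − 4.54 = 0, giving x = 0.234 V (positive root), so V_SG = 0.644 V.
I_D = (V_DD − V_SG)/R = (4.95 − 0.644) / 35.2 = 0.122 mA.

V_SG = 0.644 V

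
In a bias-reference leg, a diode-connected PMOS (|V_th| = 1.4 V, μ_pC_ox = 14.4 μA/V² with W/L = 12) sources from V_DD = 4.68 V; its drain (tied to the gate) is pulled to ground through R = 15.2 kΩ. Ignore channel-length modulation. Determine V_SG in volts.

V_SG = 2.64 V

With gate tied to drain, V_SG = V_SD ≥ V_SG − |V_th|, so the device is in saturation.
k_p = μ_pC_ox · (W/L) = 0.1728 mA/V².
KCL at the drain: ½ k_p (V_SG − |V_th|)² = (V_DD − V_SG)/R.
Let x = V_SG − 1.4. Then 1.31 x² + x − 3.28 = 0, giving x = 1.24 V (positive root), so V_SG = 2.64 V.
I_D = (V_DD − V_SG)/R = (4.68 − 2.64) / 15.2 = 0.134 mA.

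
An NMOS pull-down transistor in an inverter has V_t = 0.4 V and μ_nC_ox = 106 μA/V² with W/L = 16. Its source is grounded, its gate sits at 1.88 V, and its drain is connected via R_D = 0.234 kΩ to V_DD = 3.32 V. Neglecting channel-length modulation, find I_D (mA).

V_GS = V_G = 1.88 V, so V_ov = 1.88 − 0.4 = 1.48 V.
k_n = μ_nC_ox · (W/L) = 1.696 mA/V².
Assume saturation: I_D = ½ k_n V_ov² = 0.5 × 1.696 × 1.48² = 1.86 mA, giving V_DS = V_DD − I_D R_D = 3.32 − 1.86 × 0.234 = 2.89 V.
V_DS = 2.89 V ≥ V_ov = 1.48 V, confirming saturation.

I_D = 1.86 mA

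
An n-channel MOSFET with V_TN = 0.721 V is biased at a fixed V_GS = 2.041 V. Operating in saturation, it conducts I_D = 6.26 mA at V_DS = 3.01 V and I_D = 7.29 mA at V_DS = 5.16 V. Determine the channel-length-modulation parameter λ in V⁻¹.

λ = 0.0994 V⁻¹

With V_GS fixed, I_D ∝ (1 + λ V_DS) in saturation, so I_D2/I_D1 = (1 + λ V_DS2)/(1 + λ V_DS1).
7.29/6.26 = 1.165 = (1 + 5.16 λ)/(1 + 3.01 λ).
Solving: λ (I_D1 V_DS2 − I_D2 V_DS1) = I_D2 − I_D1, so λ = (7.29 − 6.26) / (6.26 × 5.16 − 7.29 × 3.01) = 1.03 / 10.4 = 0.0994 V⁻¹.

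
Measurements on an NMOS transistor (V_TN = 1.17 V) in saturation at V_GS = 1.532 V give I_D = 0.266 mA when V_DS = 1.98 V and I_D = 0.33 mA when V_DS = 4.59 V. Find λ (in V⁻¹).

λ = 0.113 V⁻¹

With V_GS fixed, I_D ∝ (1 + λ V_DS) in saturation, so I_D2/I_D1 = (1 + λ V_DS2)/(1 + λ V_DS1).
0.33/0.266 = 1.241 = (1 + 4.59 λ)/(1 + 1.98 λ).
Solving: λ (I_D1 V_DS2 − I_D2 V_DS1) = I_D2 − I_D1, so λ = (0.33 − 0.266) / (0.266 × 4.59 − 0.33 × 1.98) = 0.064 / 0.568 = 0.113 V⁻¹.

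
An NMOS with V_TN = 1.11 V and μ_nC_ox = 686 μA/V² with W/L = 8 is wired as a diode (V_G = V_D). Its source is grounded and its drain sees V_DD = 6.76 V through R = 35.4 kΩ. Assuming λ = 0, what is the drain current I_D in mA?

With gate tied to drain, V_GS = V_DS ≥ V_GS − V_TN, so the device is in saturation.
k_n = μ_nC_ox · (W/L) = 5.488 mA/V².
KCL at the drain: ½ k_n (V_GS − V_TN)² = (V_DD − V_GS)/R.
Let x = V_GS − 1.11. Then 97.1 x² + x − 5.65 = 0, giving x = 0.236 V (positive root), so V_GS = 1.35 V.
I_D = (V_DD − V_GS)/R = (6.76 − 1.35) / 35.4 = 0.153 mA.

I_D = 0.153 mA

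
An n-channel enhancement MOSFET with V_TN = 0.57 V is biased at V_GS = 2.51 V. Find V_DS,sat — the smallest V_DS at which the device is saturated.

The boundary between triode and saturation is V_DS = V_GS − V_TN = V_ov.
V_ov = 2.51 − 0.57 = 1.94 V.

V_DS,sat = 1.94 V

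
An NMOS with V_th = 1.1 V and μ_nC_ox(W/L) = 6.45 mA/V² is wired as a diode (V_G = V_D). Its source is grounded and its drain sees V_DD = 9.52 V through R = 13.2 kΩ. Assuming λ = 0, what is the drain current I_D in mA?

I_D = 0.605 mA

With gate tied to drain, V_GS = V_DS ≥ V_GS − V_th, so the device is in saturation.
KCL at the drain: ½ k_n (V_GS − V_th)² = (V_DD − V_GS)/R.
Let x = V_GS − 1.1. Then 42.6 x² + x − 8.42 = 0, giving x = 0.433 V (positive root), so V_GS = 1.53 V.
I_D = (V_DD − V_GS)/R = (9.52 − 1.53) / 13.2 = 0.605 mA.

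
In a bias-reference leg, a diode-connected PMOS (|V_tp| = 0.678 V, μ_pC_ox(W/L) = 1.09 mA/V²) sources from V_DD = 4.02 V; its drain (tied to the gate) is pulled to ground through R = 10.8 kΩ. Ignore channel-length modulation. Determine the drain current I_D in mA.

I_D = 0.247 mA

With gate tied to drain, V_SG = V_SD ≥ V_SG − |V_tp|, so the device is in saturation.
KCL at the drain: ½ k_p (V_SG − |V_tp|)² = (V_DD − V_SG)/R.
Let x = V_SG − 0.678. Then 5.89 x² + x − 3.342 = 0, giving x = 0.673 V (positive root), so V_SG = 1.35 V.
I_D = (V_DD − V_SG)/R = (4.02 − 1.35) / 10.8 = 0.247 mA.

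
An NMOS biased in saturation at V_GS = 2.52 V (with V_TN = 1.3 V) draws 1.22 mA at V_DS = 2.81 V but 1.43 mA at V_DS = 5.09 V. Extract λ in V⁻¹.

λ = 0.0958 V⁻¹

With V_GS fixed, I_D ∝ (1 + λ V_DS) in saturation, so I_D2/I_D1 = (1 + λ V_DS2)/(1 + λ V_DS1).
1.43/1.22 = 1.172 = (1 + 5.09 λ)/(1 + 2.81 λ).
Solving: λ (I_D1 V_DS2 − I_D2 V_DS1) = I_D2 − I_D1, so λ = (1.43 − 1.22) / (1.22 × 5.09 − 1.43 × 2.81) = 0.21 / 2.19 = 0.0958 V⁻¹.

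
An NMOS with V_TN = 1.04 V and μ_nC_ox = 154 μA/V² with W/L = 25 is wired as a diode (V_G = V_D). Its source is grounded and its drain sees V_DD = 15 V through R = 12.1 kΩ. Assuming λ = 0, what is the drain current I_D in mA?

I_D = 1.09 mA

With gate tied to drain, V_GS = V_DS ≥ V_GS − V_TN, so the device is in saturation.
k_n = μ_nC_ox · (W/L) = 3.85 mA/V².
KCL at the drain: ½ k_n (V_GS − V_TN)² = (V_DD − V_GS)/R.
Let x = V_GS − 1.04. Then 23.3 x² + x − 13.96 = 0, giving x = 0.753 V (positive root), so V_GS = 1.79 V.
I_D = (V_DD − V_GS)/R = (15 − 1.79) / 12.1 = 1.09 mA.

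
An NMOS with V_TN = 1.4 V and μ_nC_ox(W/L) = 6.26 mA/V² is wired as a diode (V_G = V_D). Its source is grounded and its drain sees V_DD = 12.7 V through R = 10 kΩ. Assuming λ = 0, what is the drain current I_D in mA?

With gate tied to drain, V_GS = V_DS ≥ V_GS − V_TN, so the device is in saturation.
KCL at the drain: ½ k_n (V_GS − V_TN)² = (V_DD − V_GS)/R.
Let x = V_GS − 1.4. Then 31.3 x² + x − 11.3 = 0, giving x = 0.585 V (positive root), so V_GS = 1.99 V.
I_D = (V_DD − V_GS)/R = (12.7 − 1.99) / 10 = 1.07 mA.

I_D = 1.07 mA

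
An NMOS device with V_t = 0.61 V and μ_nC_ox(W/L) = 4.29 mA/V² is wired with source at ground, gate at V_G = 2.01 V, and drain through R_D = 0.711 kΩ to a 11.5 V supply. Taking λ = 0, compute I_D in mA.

I_D = 4.20 mA

V_GS = V_G = 2.01 V, so V_ov = 2.01 − 0.61 = 1.4 V.
Assume saturation: I_D = ½ k_n V_ov² = 0.5 × 4.29 × 1.4² = 4.2 mA, giving V_DS = V_DD − I_D R_D = 11.5 − 4.2 × 0.711 = 8.51 V.
V_DS = 8.51 V ≥ V_ov = 1.4 V, confirming saturation.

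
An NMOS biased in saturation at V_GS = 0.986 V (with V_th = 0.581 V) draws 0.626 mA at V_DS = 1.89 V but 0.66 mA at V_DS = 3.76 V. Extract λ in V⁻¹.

λ = 0.0307 V⁻¹

With V_GS fixed, I_D ∝ (1 + λ V_DS) in saturation, so I_D2/I_D1 = (1 + λ V_DS2)/(1 + λ V_DS1).
0.66/0.626 = 1.054 = (1 + 3.76 λ)/(1 + 1.89 λ).
Solving: λ (I_D1 V_DS2 − I_D2 V_DS1) = I_D2 − I_D1, so λ = (0.66 − 0.626) / (0.626 × 3.76 − 0.66 × 1.89) = 0.034 / 1.11 = 0.0307 V⁻¹.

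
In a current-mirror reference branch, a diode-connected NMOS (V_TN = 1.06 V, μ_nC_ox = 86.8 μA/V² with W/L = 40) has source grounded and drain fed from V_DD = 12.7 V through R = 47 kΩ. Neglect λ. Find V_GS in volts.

With gate tied to drain, V_GS = V_DS ≥ V_GS − V_TN, so the device is in saturation.
k_n = μ_nC_ox · (W/L) = 3.472 mA/V².
KCL at the drain: ½ k_n (V_GS − V_TN)² = (V_DD − V_GS)/R.
Let x = V_GS − 1.06. Then 81.6 x² + x − 11.64 = 0, giving x = 0.372 V (positive root), so V_GS = 1.43 V.
I_D = (V_DD − V_GS)/R = (12.7 − 1.43) / 47 = 0.24 mA.

V_GS = 1.43 V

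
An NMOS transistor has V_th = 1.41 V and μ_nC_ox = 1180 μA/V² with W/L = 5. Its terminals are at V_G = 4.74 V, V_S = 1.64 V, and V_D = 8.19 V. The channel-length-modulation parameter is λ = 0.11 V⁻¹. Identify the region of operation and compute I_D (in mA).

Saturation; I_D = 14.5 mA

V_GS = V_G − V_S = 4.74 − 1.64 = 3.1 V; V_DS = V_D − V_S = 8.19 − 1.64 = 6.55 V.
k_n = μ_nC_ox · (W/L) = 5.9 mA/V².
V_ov = V_GS − V_th = 3.1 − 1.41 = 1.69 V.
Since V_DS = 6.55 V ≥ V_ov = 1.69 V, the device is in saturation.
I_D = ½ k_n V_ov² (1 + λ V_DS) = 0.5 × 5.9 × 1.69² × (1 + 0.11 × 6.55) = 14.5 mA.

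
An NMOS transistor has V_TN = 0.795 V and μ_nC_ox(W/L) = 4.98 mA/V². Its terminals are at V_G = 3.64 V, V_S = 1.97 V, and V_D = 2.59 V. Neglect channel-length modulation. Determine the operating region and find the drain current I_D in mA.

Triode; I_D = 1.74 mA

V_GS = V_G − V_S = 3.64 − 1.97 = 1.67 V; V_DS = V_D − V_S = 2.59 − 1.97 = 0.62 V.
V_ov = V_GS − V_TN = 1.67 − 0.795 = 0.875 V.
Since V_DS = 0.62 V < V_ov = 0.875 V, the device is in the triode region.
I_D = k_n [V_ov · V_DS − ½ V_DS²] = 4.98 × [0.875 × 0.62 − 0.5 × 0.62²] = 1.74 mA.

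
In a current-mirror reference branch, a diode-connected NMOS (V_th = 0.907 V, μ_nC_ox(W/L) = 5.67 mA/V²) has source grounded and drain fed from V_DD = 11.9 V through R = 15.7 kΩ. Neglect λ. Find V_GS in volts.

V_GS = 1.39 V

With gate tied to drain, V_GS = V_DS ≥ V_GS − V_th, so the device is in saturation.
KCL at the drain: ½ k_n (V_GS − V_th)² = (V_DD − V_GS)/R.
Let x = V_GS − 0.907. Then 44.5 x² + x − 10.99 = 0, giving x = 0.486 V (positive root), so V_GS = 1.39 V.
I_D = (V_DD − V_GS)/R = (11.9 − 1.39) / 15.7 = 0.669 mA.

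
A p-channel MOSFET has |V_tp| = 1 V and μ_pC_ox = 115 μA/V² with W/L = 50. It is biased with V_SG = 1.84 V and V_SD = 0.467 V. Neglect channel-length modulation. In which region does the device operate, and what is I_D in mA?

Triode; I_D = 1.63 mA

k_p = μ_pC_ox · (W/L) = 5.75 mA/V².
V_ov = V_SG − |V_tp| = 1.84 − 1 = 0.84 V.
Since V_SD = 0.467 V < V_ov = 0.84 V, the device is in the triode region.
I_D = k_p [V_ov · V_SD − ½ V_SD²] = 5.75 × [0.84 × 0.467 − 0.5 × 0.467²] = 1.63 mA.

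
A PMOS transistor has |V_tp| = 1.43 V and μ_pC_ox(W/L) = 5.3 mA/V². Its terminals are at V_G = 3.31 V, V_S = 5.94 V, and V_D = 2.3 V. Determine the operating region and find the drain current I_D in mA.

V_SG = V_S − V_G = 5.94 − 3.31 = 2.63 V; V_SD = V_S − V_D = 5.94 − 2.3 = 3.64 V.
V_ov = V_SG − |V_tp| = 2.63 − 1.43 = 1.2 V.
Since V_SD = 3.64 V ≥ V_ov = 1.2 V, the device is in saturation.
I_D = ½ k_p V_ov² = 0.5 × 5.3 × 1.2² = 3.82 mA.

Saturation; I_D = 3.82 mA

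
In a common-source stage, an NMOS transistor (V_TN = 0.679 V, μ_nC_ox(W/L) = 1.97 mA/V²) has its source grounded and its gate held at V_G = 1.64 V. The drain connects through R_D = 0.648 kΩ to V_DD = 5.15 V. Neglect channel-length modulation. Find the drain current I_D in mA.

V_GS = V_G = 1.64 V, so V_ov = 1.64 − 0.679 = 0.961 V.
Assume saturation: I_D = ½ k_n V_ov² = 0.5 × 1.97 × 0.961² = 0.91 mA, giving V_DS = V_DD − I_D R_D = 5.15 − 0.91 × 0.648 = 4.56 V.
V_DS = 4.56 V ≥ V_ov = 0.961 V, confirming saturation.

I_D = 0.910 mA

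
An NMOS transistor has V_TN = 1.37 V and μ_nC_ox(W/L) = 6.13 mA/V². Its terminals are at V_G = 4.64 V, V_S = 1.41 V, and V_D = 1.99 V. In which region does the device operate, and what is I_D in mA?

V_GS = V_G − V_S = 4.64 − 1.41 = 3.23 V; V_DS = V_D − V_S = 1.99 − 1.41 = 0.58 V.
V_ov = V_GS − V_TN = 3.23 − 1.37 = 1.86 V.
Since V_DS = 0.58 V < V_ov = 1.86 V, the device is in the triode region.
I_D = k_n [V_ov · V_DS − ½ V_DS²] = 6.13 × [1.86 × 0.58 − 0.5 × 0.58²] = 5.58 mA.

Triode; I_D = 5.58 mA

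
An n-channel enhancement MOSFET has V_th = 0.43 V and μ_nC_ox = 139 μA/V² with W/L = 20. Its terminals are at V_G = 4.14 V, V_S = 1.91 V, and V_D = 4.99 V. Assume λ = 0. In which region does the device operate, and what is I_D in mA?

V_GS = V_G − V_S = 4.14 − 1.91 = 2.23 V; V_DS = V_D − V_S = 4.99 − 1.91 = 3.08 V.
k_n = μ_nC_ox · (W/L) = 2.78 mA/V².
V_ov = V_GS − V_th = 2.23 − 0.43 = 1.8 V.
Since V_DS = 3.08 V ≥ V_ov = 1.8 V, the device is in saturation.
I_D = ½ k_n V_ov² = 0.5 × 2.78 × 1.8² = 4.5 mA.

Saturation; I_D = 4.50 mA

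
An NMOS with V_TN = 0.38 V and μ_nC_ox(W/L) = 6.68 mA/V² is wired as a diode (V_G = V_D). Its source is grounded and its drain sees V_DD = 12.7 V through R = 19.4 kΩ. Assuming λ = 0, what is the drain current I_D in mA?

With gate tied to drain, V_GS = V_DS ≥ V_GS − V_TN, so the device is in saturation.
KCL at the drain: ½ k_n (V_GS − V_TN)² = (V_DD − V_GS)/R.
Let x = V_GS − 0.38. Then 64.8 x² + x − 12.32 = 0, giving x = 0.428 V (positive root), so V_GS = 0.808 V.
I_D = (V_DD − V_GS)/R = (12.7 − 0.808) / 19.4 = 0.613 mA.

I_D = 0.613 mA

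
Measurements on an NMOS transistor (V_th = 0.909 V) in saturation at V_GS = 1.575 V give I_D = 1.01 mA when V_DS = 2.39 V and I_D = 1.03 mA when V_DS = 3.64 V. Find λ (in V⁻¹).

λ = 0.0165 V⁻¹

With V_GS fixed, I_D ∝ (1 + λ V_DS) in saturation, so I_D2/I_D1 = (1 + λ V_DS2)/(1 + λ V_DS1).
1.03/1.01 = 1.02 = (1 + 3.64 λ)/(1 + 2.39 λ).
Solving: λ (I_D1 V_DS2 − I_D2 V_DS1) = I_D2 − I_D1, so λ = (1.03 − 1.01) / (1.01 × 3.64 − 1.03 × 2.39) = 0.02 / 1.21 = 0.0165 V⁻¹.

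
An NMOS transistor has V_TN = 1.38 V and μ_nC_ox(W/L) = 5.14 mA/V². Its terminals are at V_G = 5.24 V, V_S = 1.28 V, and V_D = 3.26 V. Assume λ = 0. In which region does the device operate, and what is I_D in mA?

Triode; I_D = 16.2 mA

V_GS = V_G − V_S = 5.24 − 1.28 = 3.96 V; V_DS = V_D − V_S = 3.26 − 1.28 = 1.98 V.
V_ov = V_GS − V_TN = 3.96 − 1.38 = 2.58 V.
Since V_DS = 1.98 V < V_ov = 2.58 V, the device is in the triode region.
I_D = k_n [V_ov · V_DS − ½ V_DS²] = 5.14 × [2.58 × 1.98 − 0.5 × 1.98²] = 16.2 mA.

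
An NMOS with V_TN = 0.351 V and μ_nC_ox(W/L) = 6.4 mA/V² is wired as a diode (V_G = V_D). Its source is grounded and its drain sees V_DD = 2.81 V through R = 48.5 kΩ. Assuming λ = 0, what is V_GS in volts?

V_GS = 0.474 V

With gate tied to drain, V_GS = V_DS ≥ V_GS − V_TN, so the device is in saturation.
KCL at the drain: ½ k_n (V_GS − V_TN)² = (V_DD − V_GS)/R.
Let x = V_GS − 0.351. Then 155 x² + x − 2.459 = 0, giving x = 0.123 V (positive root), so V_GS = 0.474 V.
I_D = (V_DD − V_GS)/R = (2.81 − 0.474) / 48.5 = 0.0482 mA.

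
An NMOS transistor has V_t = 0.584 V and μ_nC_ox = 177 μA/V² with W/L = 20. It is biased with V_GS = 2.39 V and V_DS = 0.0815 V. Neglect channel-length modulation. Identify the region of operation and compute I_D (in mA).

k_n = μ_nC_ox · (W/L) = 3.54 mA/V².
V_ov = V_GS − V_t = 2.39 − 0.584 = 1.81 V.
Since V_DS = 0.0815 V < V_ov = 1.81 V, the device is in the triode region.
I_D = k_n [V_ov · V_DS − ½ V_DS²] = 3.54 × [1.81 × 0.0815 − 0.5 × 0.0815²] = 0.509 mA.

Triode; I_D = 0.509 mA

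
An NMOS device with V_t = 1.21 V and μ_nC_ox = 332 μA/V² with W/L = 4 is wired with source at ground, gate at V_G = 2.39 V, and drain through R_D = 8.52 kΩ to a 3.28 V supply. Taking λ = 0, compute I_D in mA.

I_D = 0.355 mA

V_GS = V_G = 2.39 V, so V_ov = 2.39 − 1.21 = 1.18 V.
k_n = μ_nC_ox · (W/L) = 1.328 mA/V².
Assume saturation: I_D = ½ k_n V_ov² = 0.5 × 1.328 × 1.18² = 0.925 mA, giving V_DS = V_DD − I_D R_D = 3.28 − 0.925 × 8.52 = -4.6 V.
But -4.6 V < V_ov = 1.18 V, so the device is actually in triode.
In triode I_D = k_n[V_ov V_DS − ½ V_DS²] and I_D = (V_DD − V_DS)/R_D. Equating: 5.66 V_DS² − 14.35 V_DS + 3.28 = 0, giving V_DS = 0.254 V (the root below V_ov).
I_D = (3.28 − 0.254) / 8.52 = 0.355 mA.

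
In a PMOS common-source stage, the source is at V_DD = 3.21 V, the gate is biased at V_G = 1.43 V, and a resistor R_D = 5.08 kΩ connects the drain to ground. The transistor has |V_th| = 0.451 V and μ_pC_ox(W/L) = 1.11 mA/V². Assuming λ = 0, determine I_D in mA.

I_D = 0.545 mA

V_SG = V_DD − V_G = 3.21 − 1.43 = 1.78 V, so V_ov = 1.78 − 0.451 = 1.33 V.
Assume saturation: I_D = ½ k_p V_ov² = 0.5 × 1.11 × 1.33² = 0.98 mA, giving V_SD = V_DD − I_D R_D = 3.21 − 0.98 × 5.08 = -1.77 V.
But -1.77 V < V_ov = 1.33 V, so the device is actually in triode.
In triode I_D = k_p[V_ov V_SD − ½ V_SD²] and I_D = (V_DD − V_SD)/R_D. Equating: 2.82 V_SD² − 8.494 V_SD + 3.21 = 0, giving V_SD = 0.443 V (the root below V_ov).
I_D = (3.21 − 0.443) / 5.08 = 0.545 mA.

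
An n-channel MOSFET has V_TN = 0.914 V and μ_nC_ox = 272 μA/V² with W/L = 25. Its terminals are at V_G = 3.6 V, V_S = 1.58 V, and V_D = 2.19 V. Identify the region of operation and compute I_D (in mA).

Triode; I_D = 3.32 mA

V_GS = V_G − V_S = 3.6 − 1.58 = 2.02 V; V_DS = V_D − V_S = 2.19 − 1.58 = 0.61 V.
k_n = μ_nC_ox · (W/L) = 6.8 mA/V².
V_ov = V_GS − V_TN = 2.02 − 0.914 = 1.11 V.
Since V_DS = 0.61 V < V_ov = 1.11 V, the device is in the triode region.
I_D = k_n [V_ov · V_DS − ½ V_DS²] = 6.8 × [1.11 × 0.61 − 0.5 × 0.61²] = 3.32 mA.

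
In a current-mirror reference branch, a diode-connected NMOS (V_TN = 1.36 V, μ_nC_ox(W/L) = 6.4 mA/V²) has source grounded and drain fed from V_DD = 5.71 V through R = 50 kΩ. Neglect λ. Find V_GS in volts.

With gate tied to drain, V_GS = V_DS ≥ V_GS − V_TN, so the device is in saturation.
KCL at the drain: ½ k_n (V_GS − V_TN)² = (V_DD − V_GS)/R.
Let x = V_GS − 1.36. Then 160 x² + x − 4.35 = 0, giving x = 0.162 V (positive root), so V_GS = 1.52 V.
I_D = (V_DD − V_GS)/R = (5.71 − 1.52) / 50 = 0.0838 mA.

V_GS = 1.52 V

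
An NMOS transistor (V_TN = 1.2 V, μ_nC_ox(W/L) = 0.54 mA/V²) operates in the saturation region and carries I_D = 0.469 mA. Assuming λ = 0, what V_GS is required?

V_GS = 2.52 V

In saturation I_D = ½ k_n (V_GS − V_TN)², so V_GS − V_TN = √(2 I_D / k_n) = √(2 × 0.469 / 0.54) = 1.32 V.
V_GS = 1.2 + 1.32 = 2.52 V.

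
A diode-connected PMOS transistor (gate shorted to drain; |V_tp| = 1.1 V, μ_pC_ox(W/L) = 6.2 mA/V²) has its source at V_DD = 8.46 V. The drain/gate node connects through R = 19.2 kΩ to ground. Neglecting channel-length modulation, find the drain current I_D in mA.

I_D = 0.365 mA

With gate tied to drain, V_SG = V_SD ≥ V_SG − |V_tp|, so the device is in saturation.
KCL at the drain: ½ k_p (V_SG − |V_tp|)² = (V_DD − V_SG)/R.
Let x = V_SG − 1.1. Then 59.5 x² + x − 7.36 = 0, giving x = 0.343 V (positive root), so V_SG = 1.44 V.
I_D = (V_DD − V_SG)/R = (8.46 − 1.44) / 19.2 = 0.365 mA.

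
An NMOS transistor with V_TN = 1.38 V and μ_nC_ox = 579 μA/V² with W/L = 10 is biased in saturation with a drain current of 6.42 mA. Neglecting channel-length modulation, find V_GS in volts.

V_GS = 2.87 V

k_n = μ_nC_ox · (W/L) = 5.79 mA/V².
In saturation I_D = ½ k_n (V_GS − V_TN)², so V_GS − V_TN = √(2 I_D / k_n) = √(2 × 6.42 / 5.79) = 1.49 V.
V_GS = 1.38 + 1.49 = 2.87 V.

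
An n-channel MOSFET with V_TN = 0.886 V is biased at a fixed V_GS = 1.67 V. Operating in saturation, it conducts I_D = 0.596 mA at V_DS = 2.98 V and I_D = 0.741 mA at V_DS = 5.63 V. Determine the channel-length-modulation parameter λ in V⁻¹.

λ = 0.126 V⁻¹

With V_GS fixed, I_D ∝ (1 + λ V_DS) in saturation, so I_D2/I_D1 = (1 + λ V_DS2)/(1 + λ V_DS1).
0.741/0.596 = 1.243 = (1 + 5.63 λ)/(1 + 2.98 λ).
Solving: λ (I_D1 V_DS2 − I_D2 V_DS1) = I_D2 − I_D1, so λ = (0.741 − 0.596) / (0.596 × 5.63 − 0.741 × 2.98) = 0.145 / 1.15 = 0.126 V⁻¹.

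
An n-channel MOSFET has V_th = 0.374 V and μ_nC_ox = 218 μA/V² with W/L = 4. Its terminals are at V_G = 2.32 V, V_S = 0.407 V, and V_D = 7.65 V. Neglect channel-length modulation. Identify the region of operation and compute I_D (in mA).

V_GS = V_G − V_S = 2.32 − 0.407 = 1.91 V; V_DS = V_D − V_S = 7.65 − 0.407 = 7.24 V.
k_n = μ_nC_ox · (W/L) = 0.872 mA/V².
V_ov = V_GS − V_th = 1.91 − 0.374 = 1.54 V.
Since V_DS = 7.24 V ≥ V_ov = 1.54 V, the device is in saturation.
I_D = ½ k_n V_ov² = 0.5 × 0.872 × 1.54² = 1.03 mA.

Saturation; I_D = 1.03 mA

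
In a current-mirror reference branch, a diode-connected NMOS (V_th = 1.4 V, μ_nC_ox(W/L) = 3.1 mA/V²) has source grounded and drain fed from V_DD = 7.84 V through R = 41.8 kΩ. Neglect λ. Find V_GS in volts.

With gate tied to drain, V_GS = V_DS ≥ V_GS − V_th, so the device is in saturation.
KCL at the drain: ½ k_n (V_GS − V_th)² = (V_DD − V_GS)/R.
Let x = V_GS − 1.4. Then 64.8 x² + x − 6.44 = 0, giving x = 0.308 V (positive root), so V_GS = 1.71 V.
I_D = (V_DD − V_GS)/R = (7.84 − 1.71) / 41.8 = 0.147 mA.

V_GS = 1.71 V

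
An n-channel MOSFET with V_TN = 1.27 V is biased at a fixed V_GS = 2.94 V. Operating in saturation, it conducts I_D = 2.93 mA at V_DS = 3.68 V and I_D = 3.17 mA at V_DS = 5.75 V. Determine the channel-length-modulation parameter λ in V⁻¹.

With V_GS fixed, I_D ∝ (1 + λ V_DS) in saturation, so I_D2/I_D1 = (1 + λ V_DS2)/(1 + λ V_DS1).
3.17/2.93 = 1.082 = (1 + 5.75 λ)/(1 + 3.68 λ).
Solving: λ (I_D1 V_DS2 − I_D2 V_DS1) = I_D2 − I_D1, so λ = (3.17 − 2.93) / (2.93 × 5.75 − 3.17 × 3.68) = 0.24 / 5.18 = 0.0463 V⁻¹.

λ = 0.0463 V⁻¹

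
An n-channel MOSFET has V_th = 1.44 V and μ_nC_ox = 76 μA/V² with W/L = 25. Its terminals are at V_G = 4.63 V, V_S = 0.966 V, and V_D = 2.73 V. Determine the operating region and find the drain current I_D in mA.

V_GS = V_G − V_S = 4.63 − 0.966 = 3.66 V; V_DS = V_D − V_S = 2.73 − 0.966 = 1.76 V.
k_n = μ_nC_ox · (W/L) = 1.9 mA/V².
V_ov = V_GS − V_th = 3.66 − 1.44 = 2.22 V.
Since V_DS = 1.76 V < V_ov = 2.22 V, the device is in the triode region.
I_D = k_n [V_ov · V_DS − ½ V_DS²] = 1.9 × [2.22 × 1.76 − 0.5 × 1.76²] = 4.5 mA.

Triode; I_D = 4.50 mA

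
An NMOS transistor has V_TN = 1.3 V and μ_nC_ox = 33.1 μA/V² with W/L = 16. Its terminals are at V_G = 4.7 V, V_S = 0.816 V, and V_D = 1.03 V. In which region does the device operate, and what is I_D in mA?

Triode; I_D = 0.281 mA

V_GS = V_G − V_S = 4.7 − 0.816 = 3.88 V; V_DS = V_D − V_S = 1.03 − 0.816 = 0.214 V.
k_n = μ_nC_ox · (W/L) = 0.5296 mA/V².
V_ov = V_GS − V_TN = 3.88 − 1.3 = 2.58 V.
Since V_DS = 0.214 V < V_ov = 2.58 V, the device is in the triode region.
I_D = k_n [V_ov · V_DS − ½ V_DS²] = 0.5296 × [2.58 × 0.214 − 0.5 × 0.214²] = 0.281 mA.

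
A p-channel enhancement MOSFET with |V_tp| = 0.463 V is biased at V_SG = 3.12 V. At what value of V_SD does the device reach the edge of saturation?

V_SD,sat = 2.66 V

The boundary between triode and saturation is V_SD = V_SG − |V_tp| = V_ov.
V_ov = 3.12 − 0.463 = 2.66 V.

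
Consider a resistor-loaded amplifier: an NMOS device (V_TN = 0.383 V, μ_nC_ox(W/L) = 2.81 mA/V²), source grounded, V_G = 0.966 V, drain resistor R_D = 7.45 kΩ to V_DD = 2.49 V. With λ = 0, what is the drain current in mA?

I_D = 0.303 mA

V_GS = V_G = 0.966 V, so V_ov = 0.966 − 0.383 = 0.583 V.
Assume saturation: I_D = ½ k_n V_ov² = 0.5 × 2.81 × 0.583² = 0.478 mA, giving V_DS = V_DD − I_D R_D = 2.49 − 0.478 × 7.45 = -1.07 V.
But -1.07 V < V_ov = 0.583 V, so the device is actually in triode.
In triode I_D = k_n[V_ov V_DS − ½ V_DS²] and I_D = (V_DD − V_DS)/R_D. Equating: 10.5 V_DS² − 13.2 V_DS + 2.49 = 0, giving V_DS = 0.231 V (the root below V_ov).
I_D = (2.49 − 0.231) / 7.45 = 0.303 mA.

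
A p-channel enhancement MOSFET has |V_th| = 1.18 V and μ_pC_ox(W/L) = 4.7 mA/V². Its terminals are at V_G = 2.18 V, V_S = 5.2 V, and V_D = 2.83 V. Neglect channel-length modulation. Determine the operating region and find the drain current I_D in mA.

Saturation; I_D = 7.96 mA

V_SG = V_S − V_G = 5.2 − 2.18 = 3.02 V; V_SD = V_S − V_D = 5.2 − 2.83 = 2.37 V.
V_ov = V_SG − |V_th| = 3.02 − 1.18 = 1.84 V.
Since V_SD = 2.37 V ≥ V_ov = 1.84 V, the device is in saturation.
I_D = ½ k_p V_ov² = 0.5 × 4.7 × 1.84² = 7.96 mA.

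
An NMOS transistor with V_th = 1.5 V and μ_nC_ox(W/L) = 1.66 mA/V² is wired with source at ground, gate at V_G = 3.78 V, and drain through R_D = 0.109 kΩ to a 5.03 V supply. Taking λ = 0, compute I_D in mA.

I_D = 4.31 mA

V_GS = V_G = 3.78 V, so V_ov = 3.78 − 1.5 = 2.28 V.
Assume saturation: I_D = ½ k_n V_ov² = 0.5 × 1.66 × 2.28² = 4.31 mA, giving V_DS = V_DD − I_D R_D = 5.03 − 4.31 × 0.109 = 4.56 V.
V_DS = 4.56 V ≥ V_ov = 2.28 V, confirming saturation.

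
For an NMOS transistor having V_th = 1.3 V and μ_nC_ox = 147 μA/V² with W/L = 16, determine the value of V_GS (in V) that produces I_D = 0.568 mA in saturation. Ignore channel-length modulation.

k_n = μ_nC_ox · (W/L) = 2.352 mA/V².
In saturation I_D = ½ k_n (V_GS − V_th)², so V_GS − V_th = √(2 I_D / k_n) = √(2 × 0.568 / 2.352) = 0.695 V.
V_GS = 1.3 + 0.695 = 1.99 V.

V_GS = 1.99 V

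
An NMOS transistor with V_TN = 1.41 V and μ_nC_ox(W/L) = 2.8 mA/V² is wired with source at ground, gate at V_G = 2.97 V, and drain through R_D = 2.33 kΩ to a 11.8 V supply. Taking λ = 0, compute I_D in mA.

V_GS = V_G = 2.97 V, so V_ov = 2.97 − 1.41 = 1.56 V.
Assume saturation: I_D = ½ k_n V_ov² = 0.5 × 2.8 × 1.56² = 3.41 mA, giving V_DS = V_DD − I_D R_D = 11.8 − 3.41 × 2.33 = 3.86 V.
V_DS = 3.86 V ≥ V_ov = 1.56 V, confirming saturation.

I_D = 3.41 mA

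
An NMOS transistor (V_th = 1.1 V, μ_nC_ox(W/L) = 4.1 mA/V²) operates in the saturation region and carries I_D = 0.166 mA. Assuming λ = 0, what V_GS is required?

V_GS = 1.38 V

In saturation I_D = ½ k_n (V_GS − V_th)², so V_GS − V_th = √(2 I_D / k_n) = √(2 × 0.166 / 4.1) = 0.285 V.
V_GS = 1.1 + 0.285 = 1.38 V.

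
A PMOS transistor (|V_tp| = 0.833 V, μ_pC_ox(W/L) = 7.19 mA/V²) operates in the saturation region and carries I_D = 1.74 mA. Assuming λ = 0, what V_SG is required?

V_SG = 1.53 V

In saturation I_D = ½ k_p (V_SG − |V_tp|)², so V_SG − |V_tp| = √(2 I_D / k_p) = √(2 × 1.74 / 7.19) = 0.696 V.
V_SG = 0.833 + 0.696 = 1.53 V.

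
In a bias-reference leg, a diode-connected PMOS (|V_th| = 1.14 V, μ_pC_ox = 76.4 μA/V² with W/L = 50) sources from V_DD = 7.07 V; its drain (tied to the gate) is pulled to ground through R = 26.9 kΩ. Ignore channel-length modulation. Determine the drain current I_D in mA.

With gate tied to drain, V_SG = V_SD ≥ V_SG − |V_th|, so the device is in saturation.
k_p = μ_pC_ox · (W/L) = 3.82 mA/V².
KCL at the drain: ½ k_p (V_SG − |V_th|)² = (V_DD − V_SG)/R.
Let x = V_SG − 1.14. Then 51.4 x² + x − 5.93 = 0, giving x = 0.33 V (positive root), so V_SG = 1.47 V.
I_D = (V_DD − V_SG)/R = (7.07 − 1.47) / 26.9 = 0.208 mA.

I_D = 0.208 mA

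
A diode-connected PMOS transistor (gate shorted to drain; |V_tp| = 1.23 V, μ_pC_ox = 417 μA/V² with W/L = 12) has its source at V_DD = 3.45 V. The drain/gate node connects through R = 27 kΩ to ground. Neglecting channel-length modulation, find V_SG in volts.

V_SG = 1.40 V

With gate tied to drain, V_SG = V_SD ≥ V_SG − |V_tp|, so the device is in saturation.
k_p = μ_pC_ox · (W/L) = 5.004 mA/V².
KCL at the drain: ½ k_p (V_SG − |V_tp|)² = (V_DD − V_SG)/R.
Let x = V_SG − 1.23. Then 67.6 x² + x − 2.22 = 0, giving x = 0.174 V (positive root), so V_SG = 1.4 V.
I_D = (V_DD − V_SG)/R = (3.45 − 1.4) / 27 = 0.0758 mA.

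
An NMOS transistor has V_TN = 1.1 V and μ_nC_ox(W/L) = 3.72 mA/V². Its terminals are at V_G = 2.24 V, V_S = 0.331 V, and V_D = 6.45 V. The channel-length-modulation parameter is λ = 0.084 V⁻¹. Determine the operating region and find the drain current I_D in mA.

Saturation; I_D = 1.84 mA

V_GS = V_G − V_S = 2.24 − 0.331 = 1.91 V; V_DS = V_D − V_S = 6.45 − 0.331 = 6.12 V.
V_ov = V_GS − V_TN = 1.91 − 1.1 = 0.809 V.
Since V_DS = 6.12 V ≥ V_ov = 0.809 V, the device is in saturation.
I_D = ½ k_n V_ov² (1 + λ V_DS) = 0.5 × 3.72 × 0.809² × (1 + 0.084 × 6.12) = 1.84 mA.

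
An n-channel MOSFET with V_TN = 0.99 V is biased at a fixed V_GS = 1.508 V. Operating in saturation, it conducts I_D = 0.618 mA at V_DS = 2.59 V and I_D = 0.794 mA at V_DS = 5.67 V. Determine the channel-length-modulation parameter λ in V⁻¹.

With V_GS fixed, I_D ∝ (1 + λ V_DS) in saturation, so I_D2/I_D1 = (1 + λ V_DS2)/(1 + λ V_DS1).
0.794/0.618 = 1.285 = (1 + 5.67 λ)/(1 + 2.59 λ).
Solving: λ (I_D1 V_DS2 − I_D2 V_DS1) = I_D2 − I_D1, so λ = (0.794 − 0.618) / (0.618 × 5.67 − 0.794 × 2.59) = 0.176 / 1.45 = 0.122 V⁻¹.

λ = 0.122 V⁻¹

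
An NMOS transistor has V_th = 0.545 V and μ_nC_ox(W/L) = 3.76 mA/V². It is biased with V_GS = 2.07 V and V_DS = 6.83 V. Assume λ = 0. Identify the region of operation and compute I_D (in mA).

Saturation; I_D = 4.37 mA

V_ov = V_GS − V_th = 2.07 − 0.545 = 1.52 V.
Since V_DS = 6.83 V ≥ V_ov = 1.52 V, the device is in saturation.
I_D = ½ k_n V_ov² = 0.5 × 3.76 × 1.52² = 4.37 mA.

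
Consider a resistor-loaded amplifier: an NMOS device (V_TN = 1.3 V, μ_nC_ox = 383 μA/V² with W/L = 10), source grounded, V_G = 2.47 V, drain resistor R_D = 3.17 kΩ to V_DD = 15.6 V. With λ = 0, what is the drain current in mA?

I_D = 2.62 mA

V_GS = V_G = 2.47 V, so V_ov = 2.47 − 1.3 = 1.17 V.
k_n = μ_nC_ox · (W/L) = 3.83 mA/V².
Assume saturation: I_D = ½ k_n V_ov² = 0.5 × 3.83 × 1.17² = 2.62 mA, giving V_DS = V_DD − I_D R_D = 15.6 − 2.62 × 3.17 = 7.29 V.
V_DS = 7.29 V ≥ V_ov = 1.17 V, confirming saturation.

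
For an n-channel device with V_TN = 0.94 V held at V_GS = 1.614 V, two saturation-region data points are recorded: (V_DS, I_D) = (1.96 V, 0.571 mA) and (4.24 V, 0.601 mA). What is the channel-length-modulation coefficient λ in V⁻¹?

With V_GS fixed, I_D ∝ (1 + λ V_DS) in saturation, so I_D2/I_D1 = (1 + λ V_DS2)/(1 + λ V_DS1).
0.601/0.571 = 1.053 = (1 + 4.24 λ)/(1 + 1.96 λ).
Solving: λ (I_D1 V_DS2 − I_D2 V_DS1) = I_D2 − I_D1, so λ = (0.601 − 0.571) / (0.571 × 4.24 − 0.601 × 1.96) = 0.03 / 1.24 = 0.0241 V⁻¹.

λ = 0.0241 V⁻¹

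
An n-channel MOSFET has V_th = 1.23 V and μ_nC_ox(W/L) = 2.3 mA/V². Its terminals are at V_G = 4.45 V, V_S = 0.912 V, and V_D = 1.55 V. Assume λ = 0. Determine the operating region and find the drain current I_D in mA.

V_GS = V_G − V_S = 4.45 − 0.912 = 3.54 V; V_DS = V_D − V_S = 1.55 − 0.912 = 0.638 V.
V_ov = V_GS − V_th = 3.54 − 1.23 = 2.31 V.
Since V_DS = 0.638 V < V_ov = 2.31 V, the device is in the triode region.
I_D = k_n [V_ov · V_DS − ½ V_DS²] = 2.3 × [2.31 × 0.638 − 0.5 × 0.638²] = 2.92 mA.

Triode; I_D = 2.92 mA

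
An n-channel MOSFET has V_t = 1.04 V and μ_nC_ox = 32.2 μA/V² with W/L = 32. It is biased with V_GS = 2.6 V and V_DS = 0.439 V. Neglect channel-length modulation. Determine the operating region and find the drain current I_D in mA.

k_n = μ_nC_ox · (W/L) = 1.03 mA/V².
V_ov = V_GS − V_t = 2.6 − 1.04 = 1.56 V.
Since V_DS = 0.439 V < V_ov = 1.56 V, the device is in the triode region.
I_D = k_n [V_ov · V_DS − ½ V_DS²] = 1.03 × [1.56 × 0.439 − 0.5 × 0.439²] = 0.606 mA.

Triode; I_D = 0.606 mA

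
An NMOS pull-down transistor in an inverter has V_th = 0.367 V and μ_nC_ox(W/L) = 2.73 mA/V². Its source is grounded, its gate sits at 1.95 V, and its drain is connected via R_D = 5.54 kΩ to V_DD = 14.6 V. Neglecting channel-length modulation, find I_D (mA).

I_D = 2.50 mA

V_GS = V_G = 1.95 V, so V_ov = 1.95 − 0.367 = 1.58 V.
Assume saturation: I_D = ½ k_n V_ov² = 0.5 × 2.73 × 1.58² = 3.42 mA, giving V_DS = V_DD − I_D R_D = 14.6 − 3.42 × 5.54 = -4.35 V.
But -4.35 V < V_ov = 1.58 V, so the device is actually in triode.
In triode I_D = k_n[V_ov V_DS − ½ V_DS²] and I_D = (V_DD − V_DS)/R_D. Equating: 7.56 V_DS² − 24.94 V_DS + 14.6 = 0, giving V_DS = 0.761 V (the root below V_ov).
I_D = (14.6 − 0.761) / 5.54 = 2.5 mA.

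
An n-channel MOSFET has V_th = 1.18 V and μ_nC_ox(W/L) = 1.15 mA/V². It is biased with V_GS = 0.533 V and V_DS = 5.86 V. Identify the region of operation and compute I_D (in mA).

V_GS = 0.533 V < V_th = 1.18 V, so the transistor is in cutoff.

Cutoff; I_D = 0 mA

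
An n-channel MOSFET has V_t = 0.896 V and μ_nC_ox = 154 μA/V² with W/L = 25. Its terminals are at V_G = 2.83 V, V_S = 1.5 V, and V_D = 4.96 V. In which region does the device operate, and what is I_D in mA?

Saturation; I_D = 0.363 mA

V_GS = V_G − V_S = 2.83 − 1.5 = 1.33 V; V_DS = V_D − V_S = 4.96 − 1.5 = 3.46 V.
k_n = μ_nC_ox · (W/L) = 3.85 mA/V².
V_ov = V_GS − V_t = 1.33 − 0.896 = 0.434 V.
Since V_DS = 3.46 V ≥ V_ov = 0.434 V, the device is in saturation.
I_D = ½ k_n V_ov² = 0.5 × 3.85 × 0.434² = 0.363 mA.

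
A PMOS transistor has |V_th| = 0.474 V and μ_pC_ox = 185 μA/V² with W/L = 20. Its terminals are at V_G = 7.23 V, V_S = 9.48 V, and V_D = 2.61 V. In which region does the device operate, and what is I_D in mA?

Saturation; I_D = 5.84 mA

V_SG = V_S − V_G = 9.48 − 7.23 = 2.25 V; V_SD = V_S − V_D = 9.48 − 2.61 = 6.87 V.
k_p = μ_pC_ox · (W/L) = 3.7 mA/V².
V_ov = V_SG − |V_th| = 2.25 − 0.474 = 1.78 V.
Since V_SD = 6.87 V ≥ V_ov = 1.78 V, the device is in saturation.
I_D = ½ k_p V_ov² = 0.5 × 3.7 × 1.78² = 5.84 mA.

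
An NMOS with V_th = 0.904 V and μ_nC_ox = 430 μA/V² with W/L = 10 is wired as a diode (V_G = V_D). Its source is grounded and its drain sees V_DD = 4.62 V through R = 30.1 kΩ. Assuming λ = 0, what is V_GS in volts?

V_GS = 1.14 V

With gate tied to drain, V_GS = V_DS ≥ V_GS − V_th, so the device is in saturation.
k_n = μ_nC_ox · (W/L) = 4.3 mA/V².
KCL at the drain: ½ k_n (V_GS − V_th)² = (V_DD − V_GS)/R.
Let x = V_GS − 0.904. Then 64.7 x² + x − 3.716 = 0, giving x = 0.232 V (positive root), so V_GS = 1.14 V.
I_D = (V_DD − V_GS)/R = (4.62 − 1.14) / 30.1 = 0.116 mA.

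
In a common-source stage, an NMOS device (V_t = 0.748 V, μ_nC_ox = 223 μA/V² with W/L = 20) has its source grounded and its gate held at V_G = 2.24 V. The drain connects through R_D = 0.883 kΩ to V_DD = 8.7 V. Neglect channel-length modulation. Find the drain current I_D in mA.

I_D = 4.96 mA

V_GS = V_G = 2.24 V, so V_ov = 2.24 − 0.748 = 1.49 V.
k_n = μ_nC_ox · (W/L) = 4.46 mA/V².
Assume saturation: I_D = ½ k_n V_ov² = 0.5 × 4.46 × 1.49² = 4.96 mA, giving V_DS = V_DD − I_D R_D = 8.7 − 4.96 × 0.883 = 4.32 V.
V_DS = 4.32 V ≥ V_ov = 1.49 V, confirming saturation.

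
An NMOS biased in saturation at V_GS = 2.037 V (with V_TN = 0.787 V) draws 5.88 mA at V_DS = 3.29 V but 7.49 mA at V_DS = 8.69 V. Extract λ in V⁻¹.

With V_GS fixed, I_D ∝ (1 + λ V_DS) in saturation, so I_D2/I_D1 = (1 + λ V_DS2)/(1 + λ V_DS1).
7.49/5.88 = 1.274 = (1 + 8.69 λ)/(1 + 3.29 λ).
Solving: λ (I_D1 V_DS2 − I_D2 V_DS1) = I_D2 − I_D1, so λ = (7.49 − 5.88) / (5.88 × 8.69 − 7.49 × 3.29) = 1.61 / 26.5 = 0.0609 V⁻¹.

λ = 0.0609 V⁻¹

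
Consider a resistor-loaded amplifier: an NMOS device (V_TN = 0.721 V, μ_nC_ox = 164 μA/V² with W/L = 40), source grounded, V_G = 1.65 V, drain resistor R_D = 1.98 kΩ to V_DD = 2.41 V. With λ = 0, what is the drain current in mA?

I_D = 1.11 mA

V_GS = V_G = 1.65 V, so V_ov = 1.65 − 0.721 = 0.929 V.
k_n = μ_nC_ox · (W/L) = 6.56 mA/V².
Assume saturation: I_D = ½ k_n V_ov² = 0.5 × 6.56 × 0.929² = 2.83 mA, giving V_DS = V_DD − I_D R_D = 2.41 − 2.83 × 1.98 = -3.19 V.
But -3.19 V < V_ov = 0.929 V, so the device is actually in triode.
In triode I_D = k_n[V_ov V_DS − ½ V_DS²] and I_D = (V_DD − V_DS)/R_D. Equating: 6.49 V_DS² − 13.07 V_DS + 2.41 = 0, giving V_DS = 0.205 V (the root below V_ov).
I_D = (2.41 − 0.205) / 1.98 = 1.11 mA.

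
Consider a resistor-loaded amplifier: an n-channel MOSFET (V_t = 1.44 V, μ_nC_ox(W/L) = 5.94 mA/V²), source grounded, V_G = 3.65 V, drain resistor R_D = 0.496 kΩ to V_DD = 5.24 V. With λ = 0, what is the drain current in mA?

I_D = 8.88 mA

V_GS = V_G = 3.65 V, so V_ov = 3.65 − 1.44 = 2.21 V.
Assume saturation: I_D = ½ k_n V_ov² = 0.5 × 5.94 × 2.21² = 14.5 mA, giving V_DS = V_DD − I_D R_D = 5.24 − 14.5 × 0.496 = -1.95 V.
But -1.95 V < V_ov = 2.21 V, so the device is actually in triode.
In triode I_D = k_n[V_ov V_DS − ½ V_DS²] and I_D = (V_DD − V_DS)/R_D. Equating: 1.47 V_DS² − 7.511 V_DS + 5.24 = 0, giving V_DS = 0.834 V (the root below V_ov).
I_D = (5.24 − 0.834) / 0.496 = 8.88 mA.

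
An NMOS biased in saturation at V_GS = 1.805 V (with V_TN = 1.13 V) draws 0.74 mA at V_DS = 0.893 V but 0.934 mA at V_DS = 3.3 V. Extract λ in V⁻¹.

λ = 0.121 V⁻¹

With V_GS fixed, I_D ∝ (1 + λ V_DS) in saturation, so I_D2/I_D1 = (1 + λ V_DS2)/(1 + λ V_DS1).
0.934/0.74 = 1.262 = (1 + 3.3 λ)/(1 + 0.893 λ).
Solving: λ (I_D1 V_DS2 − I_D2 V_DS1) = I_D2 − I_D1, so λ = (0.934 − 0.74) / (0.74 × 3.3 − 0.934 × 0.893) = 0.194 / 1.61 = 0.121 V⁻¹.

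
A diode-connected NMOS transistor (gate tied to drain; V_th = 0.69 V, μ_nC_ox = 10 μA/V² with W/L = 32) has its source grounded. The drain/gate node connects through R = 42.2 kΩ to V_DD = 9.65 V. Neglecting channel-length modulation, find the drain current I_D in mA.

With gate tied to drain, V_GS = V_DS ≥ V_GS − V_th, so the device is in saturation.
k_n = μ_nC_ox · (W/L) = 0.32 mA/V².
KCL at the drain: ½ k_n (V_GS − V_th)² = (V_DD − V_GS)/R.
Let x = V_GS − 0.69. Then 6.75 x² + x − 8.96 = 0, giving x = 1.08 V (positive root), so V_GS = 1.77 V.
I_D = (V_DD − V_GS)/R = (9.65 − 1.77) / 42.2 = 0.187 mA.

I_D = 0.187 mA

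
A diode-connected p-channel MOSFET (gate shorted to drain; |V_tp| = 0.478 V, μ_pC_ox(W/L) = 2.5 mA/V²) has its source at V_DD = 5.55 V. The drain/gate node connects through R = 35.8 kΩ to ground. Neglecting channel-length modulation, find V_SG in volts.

With gate tied to drain, V_SG = V_SD ≥ V_SG − |V_tp|, so the device is in saturation.
KCL at the drain: ½ k_p (V_SG − |V_tp|)² = (V_DD − V_SG)/R.
Let x = V_SG − 0.478. Then 44.8 x² + x − 5.072 = 0, giving x = 0.326 V (positive root), so V_SG = 0.804 V.
I_D = (V_DD − V_SG)/R = (5.55 − 0.804) / 35.8 = 0.133 mA.

V_SG = 0.804 V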